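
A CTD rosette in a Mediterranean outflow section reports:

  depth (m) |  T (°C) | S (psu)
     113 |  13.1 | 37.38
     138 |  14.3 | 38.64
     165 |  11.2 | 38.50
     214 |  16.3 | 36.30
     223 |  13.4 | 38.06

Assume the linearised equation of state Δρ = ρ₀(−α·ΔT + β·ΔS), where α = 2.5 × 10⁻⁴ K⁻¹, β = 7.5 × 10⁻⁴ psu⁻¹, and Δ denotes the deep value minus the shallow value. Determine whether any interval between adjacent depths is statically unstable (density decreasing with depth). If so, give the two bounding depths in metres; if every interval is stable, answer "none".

165–214 m

Evaluate Δρ/ρ₀ = −αΔT + βΔS across each adjacent pair:
  113–138 m: −αΔT+βΔS = −(2.5 × 10⁻⁴)(+1.2)+(7.5 × 10⁻⁴)(+1.26) = 6.4 × 10⁻⁴ → stable
  138–165 m: −αΔT+βΔS = −(2.5 × 10⁻⁴)(-3.1)+(7.5 × 10⁻⁴)(-0.14) = 6.7 × 10⁻⁴ → stable
  165–214 m: −αΔT+βΔS = −(2.5 × 10⁻⁴)(+5.1)+(7.5 × 10⁻⁴)(-2.20) = -2.9 × 10⁻³ → UNSTABLE
  214–223 m: −αΔT+βΔS = −(2.5 × 10⁻⁴)(-2.9)+(7.5 × 10⁻⁴)(+1.76) = 2.0 × 10⁻³ → stable
The 165–214 m interval has Δρ < 0: lighter water underlies denser water.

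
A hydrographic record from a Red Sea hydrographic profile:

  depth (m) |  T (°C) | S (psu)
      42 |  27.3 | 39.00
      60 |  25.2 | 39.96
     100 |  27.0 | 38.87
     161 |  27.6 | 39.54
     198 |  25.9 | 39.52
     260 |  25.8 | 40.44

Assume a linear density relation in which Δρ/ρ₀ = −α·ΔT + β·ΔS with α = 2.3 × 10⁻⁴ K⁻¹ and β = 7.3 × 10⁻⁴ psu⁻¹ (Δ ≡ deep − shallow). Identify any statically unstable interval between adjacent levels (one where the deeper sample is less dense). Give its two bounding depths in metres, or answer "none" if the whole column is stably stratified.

Evaluate Δρ/ρ₀ = −αΔT + βΔS across each adjacent pair:
  42–60 m: −αΔT+βΔS = −(2.3 × 10⁻⁴)(-2.1)+(7.3 × 10⁻⁴)(+0.96) = 1.2 × 10⁻³ → stable
  60–100 m: −αΔT+βΔS = −(2.3 × 10⁻⁴)(+1.8)+(7.3 × 10⁻⁴)(-1.09) = -1.2 × 10⁻³ → UNSTABLE
  100–161 m: −αΔT+βΔS = −(2.3 × 10⁻⁴)(+0.6)+(7.3 × 10⁻⁴)(+0.67) = 3.5 × 10⁻⁴ → stable
  161–198 m: −αΔT+βΔS = −(2.3 × 10⁻⁴)(-1.7)+(7.3 × 10⁻⁴)(-0.02) = 3.8 × 10⁻⁴ → stable
  198–260 m: −αΔT+βΔS = −(2.3 × 10⁻⁴)(-0.1)+(7.3 × 10⁻⁴)(+0.92) = 6.9 × 10⁻⁴ → stable
The 60–100 m interval has Δρ < 0: lighter water underlies denser water.

60–100 m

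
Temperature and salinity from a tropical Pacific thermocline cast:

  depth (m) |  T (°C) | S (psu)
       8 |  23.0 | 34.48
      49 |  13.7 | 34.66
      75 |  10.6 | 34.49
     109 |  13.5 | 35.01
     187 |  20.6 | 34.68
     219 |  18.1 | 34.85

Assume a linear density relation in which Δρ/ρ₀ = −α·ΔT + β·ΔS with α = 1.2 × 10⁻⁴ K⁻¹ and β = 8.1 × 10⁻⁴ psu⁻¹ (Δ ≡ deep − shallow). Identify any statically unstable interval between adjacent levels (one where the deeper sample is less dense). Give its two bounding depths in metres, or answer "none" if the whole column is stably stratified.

Evaluate Δρ/ρ₀ = −αΔT + βΔS across each adjacent pair:
  8–49 m: −αΔT+βΔS = −(1.2 × 10⁻⁴)(-9.3)+(8.1 × 10⁻⁴)(+0.18) = 1.3 × 10⁻³ → stable
  49–75 m: −αΔT+βΔS = −(1.2 × 10⁻⁴)(-3.1)+(8.1 × 10⁻⁴)(-0.17) = 2.3 × 10⁻⁴ → stable
  75–109 m: −αΔT+βΔS = −(1.2 × 10⁻⁴)(+2.9)+(8.1 × 10⁻⁴)(+0.52) = 7.3 × 10⁻⁵ → stable
  109–187 m: −αΔT+βΔS = −(1.2 × 10⁻⁴)(+7.1)+(8.1 × 10⁻⁴)(-0.33) = -1.1 × 10⁻³ → UNSTABLE
  187–219 m: −αΔT+βΔS = −(1.2 × 10⁻⁴)(-2.5)+(8.1 × 10⁻⁴)(+0.17) = 4.4 × 10⁻⁴ → stable
The 109–187 m interval has Δρ < 0: lighter water underlies denser water.

109–187 m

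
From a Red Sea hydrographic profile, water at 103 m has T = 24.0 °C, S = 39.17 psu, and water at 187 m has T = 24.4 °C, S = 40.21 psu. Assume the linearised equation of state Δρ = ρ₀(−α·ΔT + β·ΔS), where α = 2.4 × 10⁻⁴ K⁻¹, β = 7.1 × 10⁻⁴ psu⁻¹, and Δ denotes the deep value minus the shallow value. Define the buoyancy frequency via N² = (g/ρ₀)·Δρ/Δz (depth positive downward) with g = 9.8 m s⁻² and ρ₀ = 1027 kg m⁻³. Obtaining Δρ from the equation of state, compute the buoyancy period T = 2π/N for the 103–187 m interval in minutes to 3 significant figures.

12.1 min

ΔT = +0.4 K, ΔS = +1.04 psu (deep − shallow).
Δρ/ρ₀ = −αΔT + βΔS = -9.60 × 10⁻⁵ + 7.384 × 10⁻⁴ = 6.424 × 10⁻⁴, so Δρ ≈ 0.6597 kg m⁻³.
N² = (g/ρ₀)·Δρ/Δz = g·(Δρ/ρ₀)/Δz = 9.8 × 6.424 × 10⁻⁴ / 84 = 7.4947 × 10⁻⁵ s⁻².
N = √(7.4947 × 10⁻⁵) = 8.6572 × 10⁻³ rad s⁻¹ → T = 2π/N = 725.78 s = 12.096 min ≈ 12.1 min.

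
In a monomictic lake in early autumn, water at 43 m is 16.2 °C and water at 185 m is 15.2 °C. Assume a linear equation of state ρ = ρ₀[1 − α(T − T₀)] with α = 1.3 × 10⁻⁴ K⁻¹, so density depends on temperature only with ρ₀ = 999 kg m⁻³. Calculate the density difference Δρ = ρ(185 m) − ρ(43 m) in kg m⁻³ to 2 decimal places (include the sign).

ΔT = -1.0 K, Δρ/ρ₀ = −αΔT = 1.30 × 10⁻⁴.
Δρ = 999 × (1.30 × 10⁻⁴) = +0.13 kg m⁻³.
Positive Δρ: denser below, stable.

+0.13 kg m⁻³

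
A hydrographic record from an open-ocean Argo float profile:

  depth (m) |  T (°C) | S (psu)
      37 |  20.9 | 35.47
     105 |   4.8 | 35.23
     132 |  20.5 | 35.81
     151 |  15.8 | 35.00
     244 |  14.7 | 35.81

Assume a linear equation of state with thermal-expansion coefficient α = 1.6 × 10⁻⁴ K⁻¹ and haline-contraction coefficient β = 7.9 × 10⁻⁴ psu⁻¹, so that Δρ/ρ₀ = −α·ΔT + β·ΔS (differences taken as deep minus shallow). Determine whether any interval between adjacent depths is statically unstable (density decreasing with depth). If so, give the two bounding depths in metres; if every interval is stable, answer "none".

Evaluate Δρ/ρ₀ = −αΔT + βΔS across each adjacent pair:
  37–105 m: −αΔT+βΔS = −(1.6 × 10⁻⁴)(-16.1)+(7.9 × 10⁻⁴)(-0.24) = 2.4 × 10⁻³ → stable
  105–132 m: −αΔT+βΔS = −(1.6 × 10⁻⁴)(+15.7)+(7.9 × 10⁻⁴)(+0.58) = -2.1 × 10⁻³ → UNSTABLE
  132–151 m: −αΔT+βΔS = −(1.6 × 10⁻⁴)(-4.7)+(7.9 × 10⁻⁴)(-0.81) = 1.1 × 10⁻⁴ → stable
  151–244 m: −αΔT+βΔS = −(1.6 × 10⁻⁴)(-1.1)+(7.9 × 10⁻⁴)(+0.81) = 8.2 × 10⁻⁴ → stable
The 105–132 m interval has Δρ < 0: lighter water underlies denser water.

105–132 m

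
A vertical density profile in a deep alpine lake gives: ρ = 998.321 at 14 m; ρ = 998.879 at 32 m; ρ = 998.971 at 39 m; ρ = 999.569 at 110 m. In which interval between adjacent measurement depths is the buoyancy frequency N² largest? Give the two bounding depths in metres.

14–32 m

Compute the density gradient over each adjacent pair:
  14–32 m: Δρ/Δz = 0.558/18 = 0.031 kg m⁻⁴
  32–39 m: Δρ/Δz = 0.092/7 = 0.013 kg m⁻⁴
  39–110 m: Δρ/Δz = 0.598/71 = 8.4 × 10⁻³ kg m⁻⁴
The largest gradient is in the 14–32 m interval — the pycnocline.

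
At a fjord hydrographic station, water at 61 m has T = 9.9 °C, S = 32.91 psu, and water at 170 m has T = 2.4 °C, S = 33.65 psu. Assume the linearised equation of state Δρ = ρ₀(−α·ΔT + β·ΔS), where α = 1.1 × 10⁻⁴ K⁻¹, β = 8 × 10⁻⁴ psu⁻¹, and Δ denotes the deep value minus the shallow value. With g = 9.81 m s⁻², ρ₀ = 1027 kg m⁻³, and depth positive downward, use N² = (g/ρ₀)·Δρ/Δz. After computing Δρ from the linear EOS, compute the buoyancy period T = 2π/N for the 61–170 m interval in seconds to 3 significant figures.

ΔT = -7.5 K, ΔS = +0.74 psu (deep − shallow).
Δρ/ρ₀ = −αΔT + βΔS = 8.25 × 10⁻⁴ + 5.92 × 10⁻⁴ = 1.417 × 10⁻³, so Δρ ≈ 1.455 kg m⁻³.
N² = (g/ρ₀)·Δρ/Δz = g·(Δρ/ρ₀)/Δz = 9.81 × 1.417 × 10⁻³ / 109 = 1.2753 × 10⁻⁴ s⁻².
N = √(1.2753 × 10⁻⁴) = 0.011293 rad s⁻¹ → T = 2π/N = 556.38 s ≈ 556 s.

556 s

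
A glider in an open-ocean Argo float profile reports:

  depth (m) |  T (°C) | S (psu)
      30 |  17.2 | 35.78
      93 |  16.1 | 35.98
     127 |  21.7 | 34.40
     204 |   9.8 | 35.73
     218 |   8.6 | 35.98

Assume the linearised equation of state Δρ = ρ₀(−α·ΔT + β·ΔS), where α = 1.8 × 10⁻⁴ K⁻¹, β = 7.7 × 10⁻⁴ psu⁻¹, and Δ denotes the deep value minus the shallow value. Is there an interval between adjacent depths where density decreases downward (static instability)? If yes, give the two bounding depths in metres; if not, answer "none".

Evaluate Δρ/ρ₀ = −αΔT + βΔS across each adjacent pair:
  30–93 m: −αΔT+βΔS = −(1.8 × 10⁻⁴)(-1.1)+(7.7 × 10⁻⁴)(+0.20) = 3.5 × 10⁻⁴ → stable
  93–127 m: −αΔT+βΔS = −(1.8 × 10⁻⁴)(+5.6)+(7.7 × 10⁻⁴)(-1.58) = -2.2 × 10⁻³ → UNSTABLE
  127–204 m: −αΔT+βΔS = −(1.8 × 10⁻⁴)(-11.9)+(7.7 × 10⁻⁴)(+1.33) = 3.2 × 10⁻³ → stable
  204–218 m: −αΔT+βΔS = −(1.8 × 10⁻⁴)(-1.2)+(7.7 × 10⁻⁴)(+0.25) = 4.1 × 10⁻⁴ → stable
The 93–127 m interval has Δρ < 0: lighter water underlies denser water.

93–127 m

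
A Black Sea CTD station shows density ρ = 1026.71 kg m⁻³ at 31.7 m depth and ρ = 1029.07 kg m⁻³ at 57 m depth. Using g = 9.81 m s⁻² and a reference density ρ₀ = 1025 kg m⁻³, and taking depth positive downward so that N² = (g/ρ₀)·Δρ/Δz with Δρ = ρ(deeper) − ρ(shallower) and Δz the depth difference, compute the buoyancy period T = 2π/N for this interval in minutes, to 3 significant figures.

3.50 min

Δρ = 1029.07 − 1026.71 = 2.36 kg m⁻³ over Δz = 57 − 31.7 = 25.3 m.
N² = (9.81/1025) × (2.36/25.3) = 8.9276 × 10⁻⁴ s⁻².
N = √(8.9276 × 10⁻⁴) = 0.029879 rad s⁻¹, so T = 2π/N = 210.29 s = 3.5048 min ≈ 3.50 min.
Since Δρ > 0 the layer is stably stratified.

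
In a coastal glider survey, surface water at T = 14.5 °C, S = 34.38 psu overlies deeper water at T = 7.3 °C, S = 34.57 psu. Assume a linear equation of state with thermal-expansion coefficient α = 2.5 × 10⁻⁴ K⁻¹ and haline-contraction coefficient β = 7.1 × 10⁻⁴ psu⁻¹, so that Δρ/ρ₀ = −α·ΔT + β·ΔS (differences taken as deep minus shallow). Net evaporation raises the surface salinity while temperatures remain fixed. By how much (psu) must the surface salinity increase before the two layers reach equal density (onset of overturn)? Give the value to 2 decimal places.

Neutral buoyancy requires −α(T_deep − T_surf) + β(S_deep − S_surf′) = 0.
S_surf′ = S_deep − (α/β)·ΔT = 34.57 − (2.5 × 10⁻⁴/7.1 × 10⁻⁴)·(-7.2) = 37.1052 psu.
Increase required: 37.1052 − 34.38 = 2.7252 psu.

2.73 psu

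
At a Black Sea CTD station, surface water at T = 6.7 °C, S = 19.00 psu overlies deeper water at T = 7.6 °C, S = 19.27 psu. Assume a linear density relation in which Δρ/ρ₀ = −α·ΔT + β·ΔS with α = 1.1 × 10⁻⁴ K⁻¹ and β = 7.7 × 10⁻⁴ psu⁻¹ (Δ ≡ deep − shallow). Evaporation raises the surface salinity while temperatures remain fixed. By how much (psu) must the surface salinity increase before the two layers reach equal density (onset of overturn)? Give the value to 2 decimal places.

0.14 psu

Neutral buoyancy requires −α(T_deep − T_surf) + β(S_deep − S_surf′) = 0.
S_surf′ = S_deep − (α/β)·ΔT = 19.27 − (1.1 × 10⁻⁴/7.7 × 10⁻⁴)·(+0.9) = 19.1414 psu.
Increase required: 19.1414 − 19.00 = 0.1414 psu.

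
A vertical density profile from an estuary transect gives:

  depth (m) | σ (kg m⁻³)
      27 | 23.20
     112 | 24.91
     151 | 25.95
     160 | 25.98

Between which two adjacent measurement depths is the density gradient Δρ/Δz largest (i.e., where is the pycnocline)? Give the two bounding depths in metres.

Compute the density gradient over each adjacent pair:
  27–112 m: Δρ/Δz = 1.71/85 = 0.020 kg m⁻⁴
  112–151 m: Δρ/Δz = 1.04/39 = 0.027 kg m⁻⁴
  151–160 m: Δρ/Δz = 0.03/9 = 3.3 × 10⁻³ kg m⁻⁴
The largest gradient is in the 112–151 m interval — the pycnocline.

112–151 m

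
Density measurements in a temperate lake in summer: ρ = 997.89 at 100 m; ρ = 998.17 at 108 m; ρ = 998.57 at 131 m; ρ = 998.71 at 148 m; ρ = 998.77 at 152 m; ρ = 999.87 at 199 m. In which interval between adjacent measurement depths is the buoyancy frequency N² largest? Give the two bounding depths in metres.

Compute the density gradient over each adjacent pair:
  100–108 m: Δρ/Δz = 0.28/8 = 0.035 kg m⁻⁴
  108–131 m: Δρ/Δz = 0.40/23 = 0.017 kg m⁻⁴
  131–148 m: Δρ/Δz = 0.14/17 = 8.2 × 10⁻³ kg m⁻⁴
  148–152 m: Δρ/Δz = 0.06/4 = 0.015 kg m⁻⁴
  152–199 m: Δρ/Δz = 1.10/47 = 0.023 kg m⁻⁴
The largest gradient is in the 100–108 m interval — the pycnocline.

100–108 m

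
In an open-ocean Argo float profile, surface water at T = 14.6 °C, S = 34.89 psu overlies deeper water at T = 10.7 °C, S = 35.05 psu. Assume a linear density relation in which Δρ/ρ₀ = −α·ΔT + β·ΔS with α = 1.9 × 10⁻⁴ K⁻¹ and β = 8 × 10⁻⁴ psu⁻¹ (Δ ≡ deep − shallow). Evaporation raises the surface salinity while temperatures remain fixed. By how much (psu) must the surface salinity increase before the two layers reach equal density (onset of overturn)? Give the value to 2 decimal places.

1.09 psu

Neutral buoyancy requires −α(T_deep − T_surf) + β(S_deep − S_surf′) = 0.
S_surf′ = S_deep − (α/β)·ΔT = 35.05 − (1.9 × 10⁻⁴/8 × 10⁻⁴)·(-3.9) = 35.9763 psu.
Increase required: 35.9763 − 34.89 = 1.0863 psu.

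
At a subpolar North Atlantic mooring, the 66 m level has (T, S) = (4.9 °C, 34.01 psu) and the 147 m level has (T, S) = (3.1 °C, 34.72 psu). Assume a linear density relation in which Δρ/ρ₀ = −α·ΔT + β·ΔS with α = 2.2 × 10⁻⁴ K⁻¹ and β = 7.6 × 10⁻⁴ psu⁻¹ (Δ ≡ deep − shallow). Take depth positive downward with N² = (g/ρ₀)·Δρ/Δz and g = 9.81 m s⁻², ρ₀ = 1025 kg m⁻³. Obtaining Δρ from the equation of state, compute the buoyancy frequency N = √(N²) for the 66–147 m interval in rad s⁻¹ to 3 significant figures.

ΔT = -1.8 K, ΔS = +0.71 psu (deep − shallow).
Δρ/ρ₀ = −αΔT + βΔS = 3.96 × 10⁻⁴ + 5.396 × 10⁻⁴ = 9.356 × 10⁻⁴, so Δρ ≈ 0.9590 kg m⁻³.
N² = (g/ρ₀)·Δρ/Δz = g·(Δρ/ρ₀)/Δz = 9.81 × 9.356 × 10⁻⁴ / 81 = 1.1331 × 10⁻⁴ s⁻².
N = √(1.1331 × 10⁻⁴) = 0.010645 rad s⁻¹ ≈ 0.0106 rad s⁻¹.

0.0106 rad s⁻¹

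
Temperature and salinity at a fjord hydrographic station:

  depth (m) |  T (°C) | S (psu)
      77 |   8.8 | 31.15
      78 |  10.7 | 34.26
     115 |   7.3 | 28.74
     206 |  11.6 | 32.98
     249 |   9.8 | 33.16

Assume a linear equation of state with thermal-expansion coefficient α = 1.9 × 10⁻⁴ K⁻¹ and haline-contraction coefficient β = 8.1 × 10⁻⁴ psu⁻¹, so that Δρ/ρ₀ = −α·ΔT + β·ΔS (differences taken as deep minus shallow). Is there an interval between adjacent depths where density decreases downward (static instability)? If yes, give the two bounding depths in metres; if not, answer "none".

Evaluate Δρ/ρ₀ = −αΔT + βΔS across each adjacent pair:
  77–78 m: −αΔT+βΔS = −(1.9 × 10⁻⁴)(+1.9)+(8.1 × 10⁻⁴)(+3.11) = 2.2 × 10⁻³ → stable
  78–115 m: −αΔT+βΔS = −(1.9 × 10⁻⁴)(-3.4)+(8.1 × 10⁻⁴)(-5.52) = -3.8 × 10⁻³ → UNSTABLE
  115–206 m: −αΔT+βΔS = −(1.9 × 10⁻⁴)(+4.3)+(8.1 × 10⁻⁴)(+4.24) = 2.6 × 10⁻³ → stable
  206–249 m: −αΔT+βΔS = −(1.9 × 10⁻⁴)(-1.8)+(8.1 × 10⁻⁴)(+0.18) = 4.9 × 10⁻⁴ → stable
The 78–115 m interval has Δρ < 0: lighter water underlies denser water.

78–115 m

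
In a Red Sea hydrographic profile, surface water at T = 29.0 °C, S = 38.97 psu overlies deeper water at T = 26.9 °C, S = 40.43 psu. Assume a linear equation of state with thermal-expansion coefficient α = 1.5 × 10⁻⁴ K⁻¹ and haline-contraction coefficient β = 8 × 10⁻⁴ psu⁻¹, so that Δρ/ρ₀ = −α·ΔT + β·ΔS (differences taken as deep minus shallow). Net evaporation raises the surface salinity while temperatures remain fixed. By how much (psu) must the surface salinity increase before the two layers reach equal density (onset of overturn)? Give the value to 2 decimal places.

1.85 psu

Neutral buoyancy requires −α(T_deep − T_surf) + β(S_deep − S_surf′) = 0.
S_surf′ = S_deep − (α/β)·ΔT = 40.43 − (1.5 × 10⁻⁴/8 × 10⁻⁴)·(-2.1) = 40.8237 psu.
Increase required: 40.8237 − 38.97 = 1.8537 psu.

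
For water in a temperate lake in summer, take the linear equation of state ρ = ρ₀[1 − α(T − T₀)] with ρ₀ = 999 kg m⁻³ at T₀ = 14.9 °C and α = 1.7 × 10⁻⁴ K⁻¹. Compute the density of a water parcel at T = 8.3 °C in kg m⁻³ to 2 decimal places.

1000.12 kg m⁻³

T − T₀ = -6.6 K.
Bracket = 1 − α·(-6.6) = 1 + (1.122 × 10⁻³) = 1.0011220.
ρ = 999 × 1.0011220 = 1000.12 kg m⁻³.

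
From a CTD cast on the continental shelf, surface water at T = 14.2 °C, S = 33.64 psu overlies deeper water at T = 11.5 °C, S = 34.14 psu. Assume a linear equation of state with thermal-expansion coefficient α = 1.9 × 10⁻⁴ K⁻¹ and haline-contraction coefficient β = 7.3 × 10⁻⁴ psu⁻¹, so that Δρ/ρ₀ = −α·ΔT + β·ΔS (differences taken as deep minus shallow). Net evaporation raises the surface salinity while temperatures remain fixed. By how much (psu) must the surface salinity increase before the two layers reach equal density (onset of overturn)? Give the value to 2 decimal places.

Neutral buoyancy requires −α(T_deep − T_surf) + β(S_deep − S_surf′) = 0.
S_surf′ = S_deep − (α/β)·ΔT = 34.14 − (1.9 × 10⁻⁴/7.3 × 10⁻⁴)·(-2.7) = 34.8427 psu.
Increase required: 34.8427 − 33.64 = 1.2027 psu.

1.20 psu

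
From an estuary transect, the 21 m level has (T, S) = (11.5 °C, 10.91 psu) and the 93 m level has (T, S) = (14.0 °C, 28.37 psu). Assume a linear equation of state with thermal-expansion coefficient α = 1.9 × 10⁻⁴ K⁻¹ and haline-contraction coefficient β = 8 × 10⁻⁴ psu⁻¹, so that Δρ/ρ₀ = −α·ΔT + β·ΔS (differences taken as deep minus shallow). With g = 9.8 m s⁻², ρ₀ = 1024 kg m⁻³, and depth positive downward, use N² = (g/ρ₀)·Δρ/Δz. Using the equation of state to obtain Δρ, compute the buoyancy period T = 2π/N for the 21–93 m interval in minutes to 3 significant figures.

ΔT = +2.5 K, ΔS = +17.46 psu (deep − shallow).
Δρ/ρ₀ = −αΔT + βΔS = -4.75 × 10⁻⁴ + 0.013968 = 0.013493, so Δρ ≈ 13.82 kg m⁻³.
N² = (g/ρ₀)·Δρ/Δz = g·(Δρ/ρ₀)/Δz = 9.8 × 0.013493 / 72 = 1.8365 × 10⁻³ s⁻².
N = √(1.8365 × 10⁻³) = 0.042854 rad s⁻¹ → T = 2π/N = 146.62 s = 2.4437 min ≈ 2.44 min.

2.44 min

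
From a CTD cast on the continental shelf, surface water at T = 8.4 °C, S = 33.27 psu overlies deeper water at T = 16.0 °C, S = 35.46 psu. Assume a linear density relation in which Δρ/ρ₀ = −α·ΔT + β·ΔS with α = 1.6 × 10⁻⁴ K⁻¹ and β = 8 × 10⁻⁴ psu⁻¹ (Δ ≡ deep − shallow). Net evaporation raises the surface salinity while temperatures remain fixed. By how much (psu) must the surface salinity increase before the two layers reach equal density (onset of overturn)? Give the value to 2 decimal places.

0.67 psu

Neutral buoyancy requires −α(T_deep − T_surf) + β(S_deep − S_surf′) = 0.
S_surf′ = S_deep − (α/β)·ΔT = 35.46 − (1.6 × 10⁻⁴/8 × 10⁻⁴)·(+7.6) = 33.9400 psu.
Increase required: 33.9400 − 33.27 = 0.6700 psu.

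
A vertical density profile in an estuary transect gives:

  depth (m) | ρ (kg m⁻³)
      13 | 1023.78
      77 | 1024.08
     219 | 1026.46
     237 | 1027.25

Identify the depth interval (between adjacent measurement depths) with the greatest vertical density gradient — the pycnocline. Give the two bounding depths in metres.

Compute the density gradient over each adjacent pair:
  13–77 m: Δρ/Δz = 0.30/64 = 4.7 × 10⁻³ kg m⁻⁴
  77–219 m: Δρ/Δz = 2.38/142 = 0.017 kg m⁻⁴
  219–237 m: Δρ/Δz = 0.79/18 = 0.044 kg m⁻⁴
The largest gradient is in the 219–237 m interval — the pycnocline.

219–237 m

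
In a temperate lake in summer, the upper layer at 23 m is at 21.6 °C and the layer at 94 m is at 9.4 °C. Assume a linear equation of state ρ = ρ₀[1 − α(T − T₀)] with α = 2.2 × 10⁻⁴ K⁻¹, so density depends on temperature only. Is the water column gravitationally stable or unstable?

ΔT = 9.4 − 21.6 = -12.2 K, so Δρ/ρ₀ = −αΔT = 2.684 × 10⁻³.
Δρ/ρ₀ > 0, so Δρ > 0: deeper water is denser → statically stable.

stable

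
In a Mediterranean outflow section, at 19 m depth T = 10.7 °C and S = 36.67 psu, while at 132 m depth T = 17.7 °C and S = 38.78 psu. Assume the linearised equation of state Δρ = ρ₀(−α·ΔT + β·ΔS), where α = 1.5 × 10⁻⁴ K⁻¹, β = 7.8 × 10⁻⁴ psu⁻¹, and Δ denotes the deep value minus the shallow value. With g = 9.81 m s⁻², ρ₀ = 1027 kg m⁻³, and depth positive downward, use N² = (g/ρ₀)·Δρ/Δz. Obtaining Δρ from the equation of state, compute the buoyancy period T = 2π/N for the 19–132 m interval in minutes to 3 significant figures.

ΔT = +7.0 K, ΔS = +2.11 psu (deep − shallow).
Δρ/ρ₀ = −αΔT + βΔS = -1.05 × 10⁻³ + 1.6458 × 10⁻³ = 5.958 × 10⁻⁴, so Δρ ≈ 0.6119 kg m⁻³.
N² = (g/ρ₀)·Δρ/Δz = g·(Δρ/ρ₀)/Δz = 9.81 × 5.958 × 10⁻⁴ / 113 = 5.1724 × 10⁻⁵ s⁻².
N = √(5.1724 × 10⁻⁵) = 7.1919 × 10⁻³ rad s⁻¹ → T = 2π/N = 873.65 s = 14.561 min ≈ 14.6 min.

14.6 min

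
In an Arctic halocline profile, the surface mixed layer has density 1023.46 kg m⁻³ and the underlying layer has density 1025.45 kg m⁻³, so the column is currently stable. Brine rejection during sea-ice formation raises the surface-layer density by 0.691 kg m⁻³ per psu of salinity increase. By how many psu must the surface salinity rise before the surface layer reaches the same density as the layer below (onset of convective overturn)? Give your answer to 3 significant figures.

2.88 psu

Density deficit of the surface layer: 1025.45 − 1023.46 = 1.99 kg m⁻³.
Required change = 1.99 / 0.691 = 2.88 psu.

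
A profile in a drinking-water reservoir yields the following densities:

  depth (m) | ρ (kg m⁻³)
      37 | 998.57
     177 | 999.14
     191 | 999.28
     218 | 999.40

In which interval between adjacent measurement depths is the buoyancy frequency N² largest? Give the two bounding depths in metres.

177–191 m

Compute the density gradient over each adjacent pair:
  37–177 m: Δρ/Δz = 0.57/140 = 4.1 × 10⁻³ kg m⁻⁴
  177–191 m: Δρ/Δz = 0.14/14 = 0.010 kg m⁻⁴
  191–218 m: Δρ/Δz = 0.12/27 = 4.4 × 10⁻³ kg m⁻⁴
The largest gradient is in the 177–191 m interval — the pycnocline.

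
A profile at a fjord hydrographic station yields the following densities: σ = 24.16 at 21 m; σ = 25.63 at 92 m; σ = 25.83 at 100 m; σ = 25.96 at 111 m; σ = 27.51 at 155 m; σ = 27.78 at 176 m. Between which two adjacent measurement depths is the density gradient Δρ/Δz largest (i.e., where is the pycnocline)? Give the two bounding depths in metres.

Compute the density gradient over each adjacent pair:
  21–92 m: Δρ/Δz = 1.47/71 = 0.021 kg m⁻⁴
  92–100 m: Δρ/Δz = 0.20/8 = 0.025 kg m⁻⁴
  100–111 m: Δρ/Δz = 0.13/11 = 0.012 kg m⁻⁴
  111–155 m: Δρ/Δz = 1.55/44 = 0.035 kg m⁻⁴
  155–176 m: Δρ/Δz = 0.27/21 = 0.013 kg m⁻⁴
The largest gradient is in the 111–155 m interval — the pycnocline.

111–155 m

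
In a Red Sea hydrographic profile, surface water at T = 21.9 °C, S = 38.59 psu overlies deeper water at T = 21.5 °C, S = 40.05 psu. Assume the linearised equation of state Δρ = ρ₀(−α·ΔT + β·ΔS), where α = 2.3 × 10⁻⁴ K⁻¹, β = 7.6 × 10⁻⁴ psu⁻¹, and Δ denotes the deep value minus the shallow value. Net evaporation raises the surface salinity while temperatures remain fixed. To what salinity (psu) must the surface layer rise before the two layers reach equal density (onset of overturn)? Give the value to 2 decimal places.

Neutral buoyancy requires −α(T_deep − T_surf) + β(S_deep − S_surf′) = 0.
S_surf′ = S_deep − (α/β)·ΔT = 40.05 − (2.3 × 10⁻⁴/7.6 × 10⁻⁴)·(-0.4) = 40.1711 psu.
Increase required: 40.1711 − 38.59 = 1.5811 psu.

40.17 psu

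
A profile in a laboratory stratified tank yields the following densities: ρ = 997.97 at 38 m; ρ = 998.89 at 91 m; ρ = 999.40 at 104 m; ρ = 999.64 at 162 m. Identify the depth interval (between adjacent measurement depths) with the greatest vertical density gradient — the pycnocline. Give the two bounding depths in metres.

91–104 m

Compute the density gradient over each adjacent pair:
  38–91 m: Δρ/Δz = 0.92/53 = 0.017 kg m⁻⁴
  91–104 m: Δρ/Δz = 0.51/13 = 0.039 kg m⁻⁴
  104–162 m: Δρ/Δz = 0.24/58 = 4.1 × 10⁻³ kg m⁻⁴
The largest gradient is in the 91–104 m interval — the pycnocline.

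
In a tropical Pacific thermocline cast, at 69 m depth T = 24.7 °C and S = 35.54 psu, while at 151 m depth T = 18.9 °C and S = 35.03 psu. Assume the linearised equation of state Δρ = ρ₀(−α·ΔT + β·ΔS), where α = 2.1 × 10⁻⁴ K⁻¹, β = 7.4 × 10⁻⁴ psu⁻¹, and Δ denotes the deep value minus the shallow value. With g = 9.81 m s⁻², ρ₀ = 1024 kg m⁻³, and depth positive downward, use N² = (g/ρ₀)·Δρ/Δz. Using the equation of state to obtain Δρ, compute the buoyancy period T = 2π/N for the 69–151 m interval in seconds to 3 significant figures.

627 s

ΔT = -5.8 K, ΔS = -0.51 psu (deep − shallow).
Δρ/ρ₀ = −αΔT + βΔS = 1.218 × 10⁻³ − 3.774 × 10⁻⁴ = 8.406 × 10⁻⁴, so Δρ ≈ 0.8608 kg m⁻³.
N² = (g/ρ₀)·Δρ/Δz = g·(Δρ/ρ₀)/Δz = 9.81 × 8.406 × 10⁻⁴ / 82 = 1.0056 × 10⁻⁴ s⁻².
N = √(1.0056 × 10⁻⁴) = 0.010028 rad s⁻¹ → T = 2π/N = 626.56 s ≈ 627 s.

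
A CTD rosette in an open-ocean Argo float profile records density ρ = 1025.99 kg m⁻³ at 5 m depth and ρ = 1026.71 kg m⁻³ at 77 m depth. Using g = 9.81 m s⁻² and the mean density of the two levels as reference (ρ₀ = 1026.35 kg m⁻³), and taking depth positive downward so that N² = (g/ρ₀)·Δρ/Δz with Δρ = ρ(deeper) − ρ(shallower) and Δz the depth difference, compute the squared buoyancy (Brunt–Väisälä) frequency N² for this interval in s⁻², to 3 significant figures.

9.56 × 10⁻⁵ s⁻²

Δρ = 1026.71 − 1025.99 = 0.72 kg m⁻³ over Δz = 77 − 5 = 72 m.
N² = (9.81/1026.35) × (0.72/72) = 9.5581 × 10⁻⁵ s⁻² ≈ 9.56 × 10⁻⁵ s⁻².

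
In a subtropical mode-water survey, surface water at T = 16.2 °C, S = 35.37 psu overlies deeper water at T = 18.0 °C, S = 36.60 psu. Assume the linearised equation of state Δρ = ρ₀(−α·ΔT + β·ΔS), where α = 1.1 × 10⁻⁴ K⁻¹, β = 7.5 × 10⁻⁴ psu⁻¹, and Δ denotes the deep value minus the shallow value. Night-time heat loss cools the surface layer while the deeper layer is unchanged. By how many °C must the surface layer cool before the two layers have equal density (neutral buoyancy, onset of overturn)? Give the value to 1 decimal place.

Neutral buoyancy requires Δρ = 0, i.e. −α(T_deep − T_surf′) + β(S_deep − S_surf) = 0.
T_surf′ = T_deep − (β/α)·ΔS = 18.0 − (7.5 × 10⁻⁴/1.1 × 10⁻⁴)·(+1.23) = 9.614 °C.
Cooling required: 16.2 − (9.614) = 6.586 °C.

6.6 °C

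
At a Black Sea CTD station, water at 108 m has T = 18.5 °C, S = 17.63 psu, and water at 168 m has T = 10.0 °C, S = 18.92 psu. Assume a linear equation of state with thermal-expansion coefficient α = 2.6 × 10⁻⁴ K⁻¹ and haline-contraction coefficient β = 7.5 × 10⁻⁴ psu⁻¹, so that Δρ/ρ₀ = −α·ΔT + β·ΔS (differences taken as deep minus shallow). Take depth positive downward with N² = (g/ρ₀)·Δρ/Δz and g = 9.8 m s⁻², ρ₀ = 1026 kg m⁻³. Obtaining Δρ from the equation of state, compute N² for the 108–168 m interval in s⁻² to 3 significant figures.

5.19 × 10⁻⁴ s⁻²

ΔT = -8.5 K, ΔS = +1.29 psu (deep − shallow).
Δρ/ρ₀ = −αΔT + βΔS = 2.21 × 10⁻³ + 9.675 × 10⁻⁴ = 3.1775 × 10⁻³, so Δρ ≈ 3.260 kg m⁻³.
N² = (g/ρ₀)·Δρ/Δz = g·(Δρ/ρ₀)/Δz = 9.8 × 3.1775 × 10⁻³ / 60 = 5.1899 × 10⁻⁴ s⁻² ≈ 5.19 × 10⁻⁴ s⁻².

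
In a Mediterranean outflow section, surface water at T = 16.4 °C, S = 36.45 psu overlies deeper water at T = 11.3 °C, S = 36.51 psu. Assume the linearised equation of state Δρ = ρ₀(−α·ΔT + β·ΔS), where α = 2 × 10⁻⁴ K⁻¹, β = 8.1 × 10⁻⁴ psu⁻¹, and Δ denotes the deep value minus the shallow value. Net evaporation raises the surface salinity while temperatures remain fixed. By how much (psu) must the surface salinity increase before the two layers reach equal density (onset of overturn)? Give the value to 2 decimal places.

Neutral buoyancy requires −α(T_deep − T_surf) + β(S_deep − S_surf′) = 0.
S_surf′ = S_deep − (α/β)·ΔT = 36.51 − (2 × 10⁻⁴/8.1 × 10⁻⁴)·(-5.1) = 37.7693 psu.
Increase required: 37.7693 − 36.45 = 1.3193 psu.

1.32 psu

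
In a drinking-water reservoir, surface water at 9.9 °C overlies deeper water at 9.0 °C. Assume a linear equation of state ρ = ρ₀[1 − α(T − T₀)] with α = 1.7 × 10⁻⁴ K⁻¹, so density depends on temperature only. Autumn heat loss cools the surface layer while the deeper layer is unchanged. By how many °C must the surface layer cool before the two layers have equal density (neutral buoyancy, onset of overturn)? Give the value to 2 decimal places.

With temperature the only control, equal density requires T_surf′ = T_deep.
T_surf′ = 9.0 °C.
Cooling required: 9.9 − 9.0 = 0.90 °C.

0.90 °C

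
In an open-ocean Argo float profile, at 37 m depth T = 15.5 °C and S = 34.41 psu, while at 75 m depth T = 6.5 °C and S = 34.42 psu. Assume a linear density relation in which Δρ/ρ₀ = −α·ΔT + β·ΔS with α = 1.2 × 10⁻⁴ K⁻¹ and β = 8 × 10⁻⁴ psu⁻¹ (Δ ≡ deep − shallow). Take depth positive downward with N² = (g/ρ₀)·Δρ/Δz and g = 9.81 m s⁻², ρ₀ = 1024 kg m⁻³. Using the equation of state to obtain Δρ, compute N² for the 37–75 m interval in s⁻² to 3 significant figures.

ΔT = -9.0 K, ΔS = +0.01 psu (deep − shallow).
Δρ/ρ₀ = −αΔT + βΔS = 1.08 × 10⁻³ + 8.00 × 10⁻⁶ = 1.088 × 10⁻³, so Δρ ≈ 1.114 kg m⁻³.
N² = (g/ρ₀)·Δρ/Δz = g·(Δρ/ρ₀)/Δz = 9.81 × 1.088 × 10⁻³ / 38 = 2.8088 × 10⁻⁴ s⁻² ≈ 2.81 × 10⁻⁴ s⁻².

2.81 × 10⁻⁴ s⁻²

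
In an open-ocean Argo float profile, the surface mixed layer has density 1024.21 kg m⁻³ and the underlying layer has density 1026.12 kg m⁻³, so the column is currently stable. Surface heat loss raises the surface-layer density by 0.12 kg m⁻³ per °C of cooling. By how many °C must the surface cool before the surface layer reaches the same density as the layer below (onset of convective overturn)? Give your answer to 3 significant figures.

15.9 °C

Density deficit of the surface layer: 1026.12 − 1024.21 = 1.91 kg m⁻³.
Required change = 1.91 / 0.12 = 15.9 °C.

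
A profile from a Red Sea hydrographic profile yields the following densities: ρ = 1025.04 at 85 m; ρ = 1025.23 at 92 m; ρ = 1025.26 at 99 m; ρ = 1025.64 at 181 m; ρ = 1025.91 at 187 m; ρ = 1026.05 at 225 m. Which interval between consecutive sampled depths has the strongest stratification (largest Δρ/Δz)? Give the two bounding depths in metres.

181–187 m

Compute the density gradient over each adjacent pair:
  85–92 m: Δρ/Δz = 0.19/7 = 0.027 kg m⁻⁴
  92–99 m: Δρ/Δz = 0.03/7 = 4.3 × 10⁻³ kg m⁻⁴
  99–181 m: Δρ/Δz = 0.38/82 = 4.6 × 10⁻³ kg m⁻⁴
  181–187 m: Δρ/Δz = 0.27/6 = 0.045 kg m⁻⁴
  187–225 m: Δρ/Δz = 0.14/38 = 3.7 × 10⁻³ kg m⁻⁴
The largest gradient is in the 181–187 m interval — the pycnocline.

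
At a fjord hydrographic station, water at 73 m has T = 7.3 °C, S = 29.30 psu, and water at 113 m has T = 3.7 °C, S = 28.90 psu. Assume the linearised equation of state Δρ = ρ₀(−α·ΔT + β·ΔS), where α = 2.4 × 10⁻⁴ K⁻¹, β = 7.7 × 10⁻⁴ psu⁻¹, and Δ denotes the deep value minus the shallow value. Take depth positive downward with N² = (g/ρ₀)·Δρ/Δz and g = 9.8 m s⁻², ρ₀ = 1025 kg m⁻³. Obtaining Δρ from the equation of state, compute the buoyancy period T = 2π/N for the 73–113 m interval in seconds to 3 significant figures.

538 s

ΔT = -3.6 K, ΔS = -0.40 psu (deep − shallow).
Δρ/ρ₀ = −αΔT + βΔS = 8.64 × 10⁻⁴ − 3.08 × 10⁻⁴ = 5.56 × 10⁻⁴, so Δρ ≈ 0.5699 kg m⁻³.
N² = (g/ρ₀)·Δρ/Δz = g·(Δρ/ρ₀)/Δz = 9.8 × 5.56 × 10⁻⁴ / 40 = 1.3622 × 10⁻⁴ s⁻².
N = √(1.3622 × 10⁻⁴) = 0.011671 rad s⁻¹ → T = 2π/N = 538.36 s ≈ 538 s.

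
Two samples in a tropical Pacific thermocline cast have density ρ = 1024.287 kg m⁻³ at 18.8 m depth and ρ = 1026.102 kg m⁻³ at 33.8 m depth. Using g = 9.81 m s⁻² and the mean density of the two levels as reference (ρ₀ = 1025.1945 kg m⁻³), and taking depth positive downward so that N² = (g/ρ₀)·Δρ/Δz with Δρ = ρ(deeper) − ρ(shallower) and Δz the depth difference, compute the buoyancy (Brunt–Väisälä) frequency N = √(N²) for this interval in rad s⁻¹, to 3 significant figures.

0.0340 rad s⁻¹

Δρ = 1026.102 − 1024.287 = 1.815 kg m⁻³ over Δz = 33.8 − 18.8 = 15 m.
N² = (9.81/1025.1945) × (1.815/15) = 1.1578 × 10⁻³ s⁻².
N = √(1.1578 × 10⁻³) = 0.034026 rad s⁻¹ ≈ 0.0340 rad s⁻¹.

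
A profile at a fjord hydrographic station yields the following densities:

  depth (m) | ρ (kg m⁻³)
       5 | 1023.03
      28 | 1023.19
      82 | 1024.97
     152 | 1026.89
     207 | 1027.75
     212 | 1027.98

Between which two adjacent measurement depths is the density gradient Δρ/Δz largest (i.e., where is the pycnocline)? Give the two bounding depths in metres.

207–212 m

Compute the density gradient over each adjacent pair:
  5–28 m: Δρ/Δz = 0.16/23 = 7.0 × 10⁻³ kg m⁻⁴
  28–82 m: Δρ/Δz = 1.78/54 = 0.033 kg m⁻⁴
  82–152 m: Δρ/Δz = 1.92/70 = 0.027 kg m⁻⁴
  152–207 m: Δρ/Δz = 0.86/55 = 0.016 kg m⁻⁴
  207–212 m: Δρ/Δz = 0.23/5 = 0.046 kg m⁻⁴
The largest gradient is in the 207–212 m interval — the pycnocline.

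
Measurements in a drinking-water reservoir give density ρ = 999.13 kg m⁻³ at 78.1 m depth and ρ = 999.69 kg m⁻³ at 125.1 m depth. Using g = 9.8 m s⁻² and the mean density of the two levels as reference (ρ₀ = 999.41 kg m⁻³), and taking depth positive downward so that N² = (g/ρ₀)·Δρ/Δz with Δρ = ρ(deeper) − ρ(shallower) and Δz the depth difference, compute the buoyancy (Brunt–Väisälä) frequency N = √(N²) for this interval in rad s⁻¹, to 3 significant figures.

Δρ = 999.69 − 999.13 = 0.56 kg m⁻³ over Δz = 125.1 − 78.1 = 47 m.
N² = (9.8/999.41) × (0.56/47) = 1.1683 × 10⁻⁴ s⁻².
N = √(1.1683 × 10⁻⁴) = 0.010809 rad s⁻¹ ≈ 0.0108 rad s⁻¹.

0.0108 rad s⁻¹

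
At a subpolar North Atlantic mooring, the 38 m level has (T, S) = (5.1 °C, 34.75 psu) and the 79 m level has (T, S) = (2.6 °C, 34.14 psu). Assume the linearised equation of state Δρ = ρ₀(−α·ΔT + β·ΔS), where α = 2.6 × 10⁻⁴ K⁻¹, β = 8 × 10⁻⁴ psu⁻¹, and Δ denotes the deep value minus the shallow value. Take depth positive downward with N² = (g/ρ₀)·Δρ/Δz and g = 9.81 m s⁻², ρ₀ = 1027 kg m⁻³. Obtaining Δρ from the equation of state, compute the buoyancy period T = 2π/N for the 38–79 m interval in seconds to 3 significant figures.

ΔT = -2.5 K, ΔS = -0.61 psu (deep − shallow).
Δρ/ρ₀ = −αΔT + βΔS = 6.50 × 10⁻⁴ − 4.88 × 10⁻⁴ = 1.62 × 10⁻⁴, so Δρ ≈ 0.1664 kg m⁻³.
N² = (g/ρ₀)·Δρ/Δz = g·(Δρ/ρ₀)/Δz = 9.81 × 1.62 × 10⁻⁴ / 41 = 3.8761 × 10⁻⁵ s⁻².
N = √(3.8761 × 10⁻⁵) = 6.2258 × 10⁻³ rad s⁻¹ → T = 2π/N = 1.0092 × 10³ s ≈ 1.01 × 10³ s.

1.01 × 10³ s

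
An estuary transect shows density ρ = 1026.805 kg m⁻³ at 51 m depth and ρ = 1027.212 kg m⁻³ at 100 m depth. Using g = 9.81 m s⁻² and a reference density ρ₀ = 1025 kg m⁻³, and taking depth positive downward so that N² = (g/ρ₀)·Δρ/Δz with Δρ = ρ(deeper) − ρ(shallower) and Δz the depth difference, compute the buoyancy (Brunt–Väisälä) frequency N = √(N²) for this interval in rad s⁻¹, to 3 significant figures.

Δρ = 1027.212 − 1026.805 = 0.407 kg m⁻³ over Δz = 100 − 51 = 49 m.
N² = (9.81/1025) × (0.407/49) = 7.9496 × 10⁻⁵ s⁻².
N = √(7.9496 × 10⁻⁵) = 8.9161 × 10⁻³ rad s⁻¹ ≈ 8.92 × 10⁻³ rad s⁻¹.

8.92 × 10⁻³ rad s⁻¹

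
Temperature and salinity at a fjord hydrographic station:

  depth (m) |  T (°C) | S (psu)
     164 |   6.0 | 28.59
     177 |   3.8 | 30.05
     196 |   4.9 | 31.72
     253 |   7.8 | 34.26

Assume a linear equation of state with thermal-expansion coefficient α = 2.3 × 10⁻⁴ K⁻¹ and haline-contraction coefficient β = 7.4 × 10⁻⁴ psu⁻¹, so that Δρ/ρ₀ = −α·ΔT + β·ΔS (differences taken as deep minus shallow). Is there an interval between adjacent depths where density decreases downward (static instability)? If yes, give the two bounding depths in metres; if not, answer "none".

none

Evaluate Δρ/ρ₀ = −αΔT + βΔS across each adjacent pair:
  164–177 m: −αΔT+βΔS = −(2.3 × 10⁻⁴)(-2.2)+(7.4 × 10⁻⁴)(+1.46) = 1.6 × 10⁻³ → stable
  177–196 m: −αΔT+βΔS = −(2.3 × 10⁻⁴)(+1.1)+(7.4 × 10⁻⁴)(+1.67) = 9.8 × 10⁻⁴ → stable
  196–253 m: −αΔT+βΔS = −(2.3 × 10⁻⁴)(+2.9)+(7.4 × 10⁻⁴)(+2.54) = 1.2 × 10⁻³ → stable
Every interval has Δρ > 0: the column is stably stratified throughout.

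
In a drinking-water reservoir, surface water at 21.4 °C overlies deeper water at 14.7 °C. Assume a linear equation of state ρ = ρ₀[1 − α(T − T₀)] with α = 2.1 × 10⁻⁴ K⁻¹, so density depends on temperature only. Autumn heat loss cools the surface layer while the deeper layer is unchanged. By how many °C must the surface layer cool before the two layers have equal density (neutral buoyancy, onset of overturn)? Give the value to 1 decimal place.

With temperature the only control, equal density requires T_surf′ = T_deep.
T_surf′ = 14.7 °C.
Cooling required: 21.4 − 14.7 = 6.7 °C.

6.7 °C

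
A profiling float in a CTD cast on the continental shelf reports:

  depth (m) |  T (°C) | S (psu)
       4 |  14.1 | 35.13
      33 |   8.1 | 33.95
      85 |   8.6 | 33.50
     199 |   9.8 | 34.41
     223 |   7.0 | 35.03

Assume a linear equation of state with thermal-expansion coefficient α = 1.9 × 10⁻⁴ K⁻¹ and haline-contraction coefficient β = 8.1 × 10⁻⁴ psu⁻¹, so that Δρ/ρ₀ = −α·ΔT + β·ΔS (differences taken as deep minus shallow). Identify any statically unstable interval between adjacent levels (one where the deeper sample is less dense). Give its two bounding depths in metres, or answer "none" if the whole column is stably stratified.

33–85 m

Evaluate Δρ/ρ₀ = −αΔT + βΔS across each adjacent pair:
  4–33 m: −αΔT+βΔS = −(1.9 × 10⁻⁴)(-6.0)+(8.1 × 10⁻⁴)(-1.18) = 1.8 × 10⁻⁴ → stable
  33–85 m: −αΔT+βΔS = −(1.9 × 10⁻⁴)(+0.5)+(8.1 × 10⁻⁴)(-0.45) = -4.6 × 10⁻⁴ → UNSTABLE
  85–199 m: −αΔT+βΔS = −(1.9 × 10⁻⁴)(+1.2)+(8.1 × 10⁻⁴)(+0.91) = 5.1 × 10⁻⁴ → stable
  199–223 m: −αΔT+βΔS = −(1.9 × 10⁻⁴)(-2.8)+(8.1 × 10⁻⁴)(+0.62) = 1.0 × 10⁻³ → stable
The 33–85 m interval has Δρ < 0: lighter water underlies denser water.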